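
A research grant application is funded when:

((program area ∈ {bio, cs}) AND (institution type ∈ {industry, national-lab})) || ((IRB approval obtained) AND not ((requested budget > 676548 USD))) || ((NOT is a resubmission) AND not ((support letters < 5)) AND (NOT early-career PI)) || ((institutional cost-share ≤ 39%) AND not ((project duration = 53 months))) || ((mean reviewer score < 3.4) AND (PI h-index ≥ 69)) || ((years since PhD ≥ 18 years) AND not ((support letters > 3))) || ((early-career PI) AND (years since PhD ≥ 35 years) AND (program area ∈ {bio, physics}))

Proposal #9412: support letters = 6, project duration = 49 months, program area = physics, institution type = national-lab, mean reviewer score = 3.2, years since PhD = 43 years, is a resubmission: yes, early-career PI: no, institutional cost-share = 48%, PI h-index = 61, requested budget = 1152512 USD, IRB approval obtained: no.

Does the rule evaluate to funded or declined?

Declined

Atomic conditions:
  program area ∈ {bio, cs}: physics is not in the set → false
  institution type ∈ {industry, national-lab}: national-lab is in the set → true
  IRB approval obtained: no → false
  requested budget > 676548 USD: 1152512 > 676548 is true
  NOT is a resubmission: yes → false
  support letters < 5: 6 < 5 is false
  NOT early-career PI: no → true
  institutional cost-share ≤ 39%: 48 ≤ 39 is false
  project duration = 53 months: 49 == 53 is false
  mean reviewer score < 3.4: 3.2 < 3.4 is true
  PI h-index ≥ 69: 61 ≥ 69 is false
  years since PhD ≥ 18 years: 43 ≥ 18 is true
  support letters > 3: 6 > 3 is true
  early-career PI: no → false
  years since PhD ≥ 35 years: 43 ≥ 35 is true
  program area ∈ {bio, physics}: physics is in the set → true
Combine:
[1] false AND true = false
[2.2] NOT true = false
[2] false AND false = false
[3.2] NOT false = true
[3] false AND true AND true = false
[4.2] NOT false = true
[4] false AND true = false
[5] true AND false = false
[6.2] NOT true = false
[6] true AND false = false
[7] false AND true AND true = false
[root] false OR false OR false OR false OR false OR false OR false = false
Overall: false → declined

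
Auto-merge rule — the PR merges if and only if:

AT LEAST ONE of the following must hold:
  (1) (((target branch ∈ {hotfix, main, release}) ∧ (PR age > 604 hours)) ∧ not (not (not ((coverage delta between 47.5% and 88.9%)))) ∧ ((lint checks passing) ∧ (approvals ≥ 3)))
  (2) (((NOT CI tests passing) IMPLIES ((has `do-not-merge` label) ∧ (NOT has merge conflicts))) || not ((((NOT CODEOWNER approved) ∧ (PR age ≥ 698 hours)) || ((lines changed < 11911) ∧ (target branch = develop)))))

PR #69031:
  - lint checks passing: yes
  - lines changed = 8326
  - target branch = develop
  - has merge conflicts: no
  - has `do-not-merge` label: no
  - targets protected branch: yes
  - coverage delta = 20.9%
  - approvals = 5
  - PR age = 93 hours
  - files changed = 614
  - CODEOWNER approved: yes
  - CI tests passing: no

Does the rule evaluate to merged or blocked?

Blocked

Atomic conditions:
  target branch ∈ {hotfix, main, release}: develop is not in the set → false
  PR age > 604 hours: 93 > 604 is false
  coverage delta between 47.5% and 88.9%: 20.9 in [47.5, 88.9] is false
  lint checks passing: yes → true
  approvals ≥ 3: 5 ≥ 3 is true
  NOT CI tests passing: no → true
  has `do-not-merge` label: no → false
  NOT has merge conflicts: no → true
  NOT CODEOWNER approved: yes → false
  PR age ≥ 698 hours: 93 ≥ 698 is false
  lines changed < 11911: 8326 < 11911 is true
  target branch = develop: develop == develop is true
Combine:
[1.1] false AND false = false
[1.2.1.1] NOT false = true
[1.2.1] NOT true = false
[1.2] NOT false = true
[1.3] true AND true = true
[1] false AND true AND true = false
[2.1.2] false AND true = false
[2.1] true → false = false
[2.2.1.1] false AND false = false
[2.2.1.2] true AND true = true
[2.2.1] false OR true = true
[2.2] NOT true = false
[2] false OR false = false
[root] false OR false = false
Overall: false → blocked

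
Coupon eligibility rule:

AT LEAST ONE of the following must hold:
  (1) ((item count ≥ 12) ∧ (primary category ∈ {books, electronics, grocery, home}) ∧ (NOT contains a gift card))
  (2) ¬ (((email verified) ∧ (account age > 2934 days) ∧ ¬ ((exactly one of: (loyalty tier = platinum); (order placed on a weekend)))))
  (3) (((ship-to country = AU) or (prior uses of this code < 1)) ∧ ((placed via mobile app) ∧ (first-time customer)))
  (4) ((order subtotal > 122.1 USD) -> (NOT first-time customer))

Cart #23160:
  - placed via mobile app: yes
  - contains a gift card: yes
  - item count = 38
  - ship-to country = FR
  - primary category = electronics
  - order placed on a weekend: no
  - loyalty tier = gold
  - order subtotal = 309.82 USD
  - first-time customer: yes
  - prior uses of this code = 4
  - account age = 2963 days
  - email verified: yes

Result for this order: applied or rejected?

Rejected

Atomic conditions:
  item count ≥ 12: 38 ≥ 12 is true
  primary category ∈ {books, electronics, grocery, home}: electronics is in the set → true
  NOT contains a gift card: yes → false
  email verified: yes → true
  account age > 2934 days: 2963 > 2934 is true
  loyalty tier = platinum: gold == platinum is false
  order placed on a weekend: no → false
  ship-to country = AU: FR == AU is false
  prior uses of this code < 1: 4 < 1 is false
  placed via mobile app: yes → true
  first-time customer: yes → true
  order subtotal > 122.1 USD: 309.82 > 122.1 is true
  NOT first-time customer: yes → false
Combine:
[1] true AND true AND false = false
[2.1.3.1] exactly-one(false, false) = false
[2.1.3] NOT false = true
[2.1] true AND true AND true = true
[2] NOT true = false
[3.1] false OR false = false
[3.2] true AND true = true
[3] false AND true = false
[4] true → false = false
[root] false OR false OR false OR false = false
Overall: false → rejected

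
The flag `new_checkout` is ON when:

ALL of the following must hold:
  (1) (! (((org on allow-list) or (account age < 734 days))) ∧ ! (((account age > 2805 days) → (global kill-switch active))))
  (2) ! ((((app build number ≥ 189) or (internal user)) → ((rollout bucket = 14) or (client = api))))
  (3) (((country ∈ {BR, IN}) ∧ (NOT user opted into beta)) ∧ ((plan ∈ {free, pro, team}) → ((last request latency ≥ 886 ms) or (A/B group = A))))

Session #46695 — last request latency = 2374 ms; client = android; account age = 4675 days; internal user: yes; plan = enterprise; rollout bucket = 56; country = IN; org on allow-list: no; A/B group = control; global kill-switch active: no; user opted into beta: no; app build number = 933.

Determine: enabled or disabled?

Enabled

Atomic conditions:
  org on allow-list: no → false
  account age < 734 days: 4675 < 734 is false
  account age > 2805 days: 4675 > 2805 is true
  global kill-switch active: no → false
  app build number ≥ 189: 933 ≥ 189 is true
  internal user: yes → true
  rollout bucket = 14: 56 == 14 is false
  client = api: android == api is false
  country ∈ {BR, IN}: IN is in the set → true
  NOT user opted into beta: no → true
  plan ∈ {free, pro, team}: enterprise is not in the set → false
  last request latency ≥ 886 ms: 2374 ≥ 886 is true
  A/B group = A: control == A is false
Combine:
[1.1.1] false OR false = false
[1.1] NOT false = true
[1.2.1] true → false = false
[1.2] NOT false = true
[1] true AND true = true
[2.1.1] true OR true = true
[2.1.2] false OR false = false
[2.1] true → false = false
[2] NOT false = true
[3.1] true AND true = true
[3.2.2] true OR false = true
[3.2] false → true (antecedent false ⇒ implication holds) = true
[3] true AND true = true
[root] true AND true AND true = true
Overall: true → enabled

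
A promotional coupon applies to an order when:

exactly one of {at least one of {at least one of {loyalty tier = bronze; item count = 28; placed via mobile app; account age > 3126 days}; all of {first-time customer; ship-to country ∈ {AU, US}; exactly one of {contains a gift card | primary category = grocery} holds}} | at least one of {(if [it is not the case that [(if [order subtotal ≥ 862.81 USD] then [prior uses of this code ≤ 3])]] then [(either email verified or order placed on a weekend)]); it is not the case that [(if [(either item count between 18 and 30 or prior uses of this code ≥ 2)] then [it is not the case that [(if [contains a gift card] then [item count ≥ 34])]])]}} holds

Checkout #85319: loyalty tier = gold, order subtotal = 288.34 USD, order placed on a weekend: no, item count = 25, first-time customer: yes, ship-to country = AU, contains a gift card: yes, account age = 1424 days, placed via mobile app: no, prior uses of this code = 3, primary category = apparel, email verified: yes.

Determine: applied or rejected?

Atomic conditions:
  loyalty tier = bronze: gold == bronze is false
  item count = 28: 25 == 28 is false
  placed via mobile app: no → false
  account age > 3126 days: 1424 > 3126 is false
  first-time customer: yes → true
  ship-to country ∈ {AU, US}: AU is in the set → true
  contains a gift card: yes → true
  primary category = grocery: apparel == grocery is false
  order subtotal ≥ 862.81 USD: 288.34 ≥ 862.81 is false
  prior uses of this code ≤ 3: 3 ≤ 3 is true
  email verified: yes → true
  order placed on a weekend: no → false
  item count between 18 and 30: 25 in [18, 30] is true
  prior uses of this code ≥ 2: 3 ≥ 2 is true
  item count ≥ 34: 25 ≥ 34 is false
Combine:
[1.1] false OR false OR false OR false = false
[1.2.3] exactly-one(true, false) = true
[1.2] true AND true AND true = true
[1] false OR true = true
[2.1.1.1] false → true (antecedent false ⇒ implication holds) = true
[2.1.1] NOT true = false
[2.1.2] true OR false = true
[2.1] false → true (antecedent false ⇒ implication holds) = true
[2.2.1.1] true OR true = true
[2.2.1.2.1] true → false = false
[2.2.1.2] NOT false = true
[2.2.1] true → true = true
[2.2] NOT true = false
[2] true OR false = true
[root] exactly-one(true, true) = false
Overall: false → rejected

Rejected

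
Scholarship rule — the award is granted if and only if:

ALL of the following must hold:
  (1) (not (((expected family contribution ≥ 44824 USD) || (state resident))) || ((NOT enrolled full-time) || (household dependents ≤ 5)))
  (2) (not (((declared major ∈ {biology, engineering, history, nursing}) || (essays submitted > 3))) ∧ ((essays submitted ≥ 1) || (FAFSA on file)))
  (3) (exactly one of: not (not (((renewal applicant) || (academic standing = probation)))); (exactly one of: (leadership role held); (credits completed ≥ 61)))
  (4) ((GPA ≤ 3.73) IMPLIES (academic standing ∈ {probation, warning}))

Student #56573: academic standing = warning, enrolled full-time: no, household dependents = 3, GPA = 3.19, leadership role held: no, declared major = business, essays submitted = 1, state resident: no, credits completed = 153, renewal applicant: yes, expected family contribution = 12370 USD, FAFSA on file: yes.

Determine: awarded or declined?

Declined

Atomic conditions:
  expected family contribution ≥ 44824 USD: 12370 ≥ 44824 is false
  state resident: no → false
  NOT enrolled full-time: no → true
  household dependents ≤ 5: 3 ≤ 5 is true
  declared major ∈ {biology, engineering, history, nursing}: business is not in the set → false
  essays submitted > 3: 1 > 3 is false
  essays submitted ≥ 1: 1 ≥ 1 is true
  FAFSA on file: yes → true
  renewal applicant: yes → true
  academic standing = probation: warning == probation is false
  leadership role held: no → false
  credits completed ≥ 61: 153 ≥ 61 is true
  GPA ≤ 3.73: 3.19 ≤ 3.73 is true
  academic standing ∈ {probation, warning}: warning is in the set → true
Combine:
[1.1.1] false OR false = false
[1.1] NOT false = true
[1.2] true OR true = true
[1] true OR true = true
[2.1.1] false OR false = false
[2.1] NOT false = true
[2.2] true OR true = true
[2] true AND true = true
[3.1.1.1] true OR false = true
[3.1.1] NOT true = false
[3.1] NOT false = true
[3.2] exactly-one(false, true) = true
[3] exactly-one(true, true) = false
[4] true → true = true
[root] true AND true AND false AND true = false
Overall: false → declined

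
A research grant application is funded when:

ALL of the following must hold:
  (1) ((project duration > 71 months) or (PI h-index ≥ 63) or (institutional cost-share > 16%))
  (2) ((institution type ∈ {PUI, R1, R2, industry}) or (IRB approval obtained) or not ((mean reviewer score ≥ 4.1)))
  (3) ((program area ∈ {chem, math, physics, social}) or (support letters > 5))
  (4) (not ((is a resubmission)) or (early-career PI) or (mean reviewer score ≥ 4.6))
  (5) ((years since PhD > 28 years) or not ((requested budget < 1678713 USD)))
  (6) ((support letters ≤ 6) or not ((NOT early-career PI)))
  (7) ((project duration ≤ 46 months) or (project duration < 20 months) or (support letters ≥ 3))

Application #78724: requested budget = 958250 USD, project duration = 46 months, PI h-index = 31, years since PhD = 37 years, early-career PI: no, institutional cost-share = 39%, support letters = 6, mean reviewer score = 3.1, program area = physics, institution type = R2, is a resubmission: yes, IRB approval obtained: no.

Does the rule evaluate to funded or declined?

Atomic conditions:
  project duration > 71 months: 46 > 71 is false
  PI h-index ≥ 63: 31 ≥ 63 is false
  institutional cost-share > 16%: 39 > 16 is true
  institution type ∈ {PUI, R1, R2, industry}: R2 is in the set → true
  IRB approval obtained: no → false
  mean reviewer score ≥ 4.1: 3.1 ≥ 4.1 is false
  program area ∈ {chem, math, physics, social}: physics is in the set → true
  support letters > 5: 6 > 5 is true
  is a resubmission: yes → true
  early-career PI: no → false
  mean reviewer score ≥ 4.6: 3.1 ≥ 4.6 is false
  years since PhD > 28 years: 37 > 28 is true
  requested budget < 1678713 USD: 958250 < 1678713 is true
  support letters ≤ 6: 6 ≤ 6 is true
  NOT early-career PI: no → true
  project duration ≤ 46 months: 46 ≤ 46 is true
  project duration < 20 months: 46 < 20 is false
  support letters ≥ 3: 6 ≥ 3 is true
Combine:
[1] false OR false OR true = true
[2.3] NOT false = true
[2] true OR false OR true = true
[3] true OR true = true
[4.1] NOT true = false
[4] false OR false OR false = false
[5.2] NOT true = false
[5] true OR false = true
[6.2] NOT true = false
[6] true OR false = true
[7] true OR false OR true = true
[root] true AND true AND true AND false AND true AND true AND true = false
Overall: false → declined

Declined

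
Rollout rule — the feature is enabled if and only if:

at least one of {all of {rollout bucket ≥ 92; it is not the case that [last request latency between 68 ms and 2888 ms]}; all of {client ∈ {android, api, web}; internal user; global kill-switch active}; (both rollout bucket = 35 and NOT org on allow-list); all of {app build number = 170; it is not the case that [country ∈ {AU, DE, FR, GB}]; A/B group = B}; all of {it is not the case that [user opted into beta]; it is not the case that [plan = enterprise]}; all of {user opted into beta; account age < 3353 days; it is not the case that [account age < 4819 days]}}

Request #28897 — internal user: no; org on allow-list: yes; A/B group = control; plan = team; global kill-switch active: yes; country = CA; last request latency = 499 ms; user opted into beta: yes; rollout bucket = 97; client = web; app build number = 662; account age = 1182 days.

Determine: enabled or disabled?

Atomic conditions:
  rollout bucket ≥ 92: 97 ≥ 92 is true
  last request latency between 68 ms and 2888 ms: 499 in [68, 2888] is true
  client ∈ {android, api, web}: web is in the set → true
  internal user: no → false
  global kill-switch active: yes → true
  rollout bucket = 35: 97 == 35 is false
  NOT org on allow-list: yes → false
  app build number = 170: 662 == 170 is false
  country ∈ {AU, DE, FR, GB}: CA is not in the set → false
  A/B group = B: control == B is false
  user opted into beta: yes → true
  plan = enterprise: team == enterprise is false
  account age < 3353 days: 1182 < 3353 is true
  account age < 4819 days: 1182 < 4819 is true
Combine:
[1.2] NOT true = false
[1] true AND false = false
[2] true AND false AND true = false
[3] false AND false = false
[4.2] NOT false = true
[4] false AND true AND false = false
[5.1] NOT true = false
[5.2] NOT false = true
[5] false AND true = false
[6.3] NOT true = false
[6] true AND true AND false = false
[root] false OR false OR false OR false OR false OR false = false
Overall: false → disabled

Disabled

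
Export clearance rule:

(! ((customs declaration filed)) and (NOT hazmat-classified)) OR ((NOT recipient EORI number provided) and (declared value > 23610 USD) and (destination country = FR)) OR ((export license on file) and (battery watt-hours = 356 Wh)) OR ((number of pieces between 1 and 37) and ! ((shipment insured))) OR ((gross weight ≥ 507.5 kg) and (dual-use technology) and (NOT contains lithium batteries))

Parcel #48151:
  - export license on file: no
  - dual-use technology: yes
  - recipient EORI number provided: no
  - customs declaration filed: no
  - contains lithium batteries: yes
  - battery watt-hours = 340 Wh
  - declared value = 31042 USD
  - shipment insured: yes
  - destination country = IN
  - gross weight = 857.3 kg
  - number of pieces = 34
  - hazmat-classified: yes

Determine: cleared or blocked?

Atomic conditions:
  customs declaration filed: no → false
  NOT hazmat-classified: yes → false
  NOT recipient EORI number provided: no → true
  declared value > 23610 USD: 31042 > 23610 is true
  destination country = FR: IN == FR is false
  export license on file: no → false
  battery watt-hours = 356 Wh: 340 == 356 is false
  number of pieces between 1 and 37: 34 in [1, 37] is true
  shipment insured: yes → true
  gross weight ≥ 507.5 kg: 857.3 ≥ 507.5 is true
  dual-use technology: yes → true
  NOT contains lithium batteries: yes → false
Combine:
[1.1] NOT false = true
[1] true AND false = false
[2] true AND true AND false = false
[3] false AND false = false
[4.2] NOT true = false
[4] true AND false = false
[5] true AND true AND false = false
[root] false OR false OR false OR false OR false = false
Overall: false → blocked

Blocked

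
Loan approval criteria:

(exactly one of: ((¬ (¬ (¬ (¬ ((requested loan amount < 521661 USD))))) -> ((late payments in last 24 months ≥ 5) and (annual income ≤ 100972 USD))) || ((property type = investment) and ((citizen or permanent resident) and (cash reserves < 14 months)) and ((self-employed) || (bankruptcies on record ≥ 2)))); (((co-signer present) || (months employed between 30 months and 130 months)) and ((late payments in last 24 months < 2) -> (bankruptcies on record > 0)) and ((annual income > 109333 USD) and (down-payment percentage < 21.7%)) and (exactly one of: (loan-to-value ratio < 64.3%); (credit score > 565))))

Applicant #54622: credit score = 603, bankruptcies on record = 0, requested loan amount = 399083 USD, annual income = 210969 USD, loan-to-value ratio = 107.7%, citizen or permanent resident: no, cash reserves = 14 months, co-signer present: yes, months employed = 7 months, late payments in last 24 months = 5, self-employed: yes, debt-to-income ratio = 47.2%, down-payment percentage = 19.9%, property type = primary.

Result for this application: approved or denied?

Atomic conditions:
  requested loan amount < 521661 USD: 399083 < 521661 is true
  late payments in last 24 months ≥ 5: 5 ≥ 5 is true
  annual income ≤ 100972 USD: 210969 ≤ 100972 is false
  property type = investment: primary == investment is false
  citizen or permanent resident: no → false
  cash reserves < 14 months: 14 < 14 is false
  self-employed: yes → true
  bankruptcies on record ≥ 2: 0 ≥ 2 is false
  co-signer present: yes → true
  months employed between 30 months and 130 months: 7 in [30, 130] is false
  late payments in last 24 months < 2: 5 < 2 is false
  bankruptcies on record > 0: 0 > 0 is false
  annual income > 109333 USD: 210969 > 109333 is true
  down-payment percentage < 21.7%: 19.9 < 21.7 is true
  loan-to-value ratio < 64.3%: 107.7 < 64.3 is false
  credit score > 565: 603 > 565 is true
Combine:
[1.1.1.1.1.1] NOT true = false
[1.1.1.1.1] NOT false = true
[1.1.1.1] NOT true = false
[1.1.1] NOT false = true
[1.1.2] true AND false = false
[1.1] true → false = false
[1.2.2] false AND false = false
[1.2.3] true OR false = true
[1.2] false AND false AND true = false
[1] false OR false = false
[2.1] true OR false = true
[2.2] false → false (antecedent false ⇒ implication holds) = true
[2.3] true AND true = true
[2.4] exactly-one(false, true) = true
[2] true AND true AND true AND true = true
[root] exactly-one(false, true) = true
Overall: true → approved

Approved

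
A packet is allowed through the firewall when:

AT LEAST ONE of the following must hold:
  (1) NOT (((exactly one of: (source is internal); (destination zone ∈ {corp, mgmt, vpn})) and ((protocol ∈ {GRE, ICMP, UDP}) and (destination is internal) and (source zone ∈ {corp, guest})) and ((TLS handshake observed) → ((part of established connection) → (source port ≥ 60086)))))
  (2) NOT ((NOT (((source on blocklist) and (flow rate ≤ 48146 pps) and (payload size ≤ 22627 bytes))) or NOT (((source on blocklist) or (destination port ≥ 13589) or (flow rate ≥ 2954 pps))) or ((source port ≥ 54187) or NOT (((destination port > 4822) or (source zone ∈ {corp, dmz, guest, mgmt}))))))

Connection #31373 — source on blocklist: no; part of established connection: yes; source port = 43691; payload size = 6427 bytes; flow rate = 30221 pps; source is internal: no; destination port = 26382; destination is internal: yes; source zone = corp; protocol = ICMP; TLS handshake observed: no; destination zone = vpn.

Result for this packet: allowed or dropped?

Dropped

Atomic conditions:
  source is internal: no → false
  destination zone ∈ {corp, mgmt, vpn}: vpn is in the set → true
  protocol ∈ {GRE, ICMP, UDP}: ICMP is in the set → true
  destination is internal: yes → true
  source zone ∈ {corp, guest}: corp is in the set → true
  TLS handshake observed: no → false
  part of established connection: yes → true
  source port ≥ 60086: 43691 ≥ 60086 is false
  source on blocklist: no → false
  flow rate ≤ 48146 pps: 30221 ≤ 48146 is true
  payload size ≤ 22627 bytes: 6427 ≤ 22627 is true
  destination port ≥ 13589: 26382 ≥ 13589 is true
  flow rate ≥ 2954 pps: 30221 ≥ 2954 is true
  source port ≥ 54187: 43691 ≥ 54187 is false
  destination port > 4822: 26382 > 4822 is true
  source zone ∈ {corp, dmz, guest, mgmt}: corp is in the set → true
Combine:
[1.1.1] exactly-one(false, true) = true
[1.1.2] true AND true AND true = true
[1.1.3.2] true → false = false
[1.1.3] false → false (antecedent false ⇒ implication holds) = true
[1.1] true AND true AND true = true
[1] NOT true = false
[2.1.1.1] false AND true AND true = false
[2.1.1] NOT false = true
[2.1.2.1] false OR true OR true = true
[2.1.2] NOT true = false
[2.1.3.2.1] true OR true = true
[2.1.3.2] NOT true = false
[2.1.3] false OR false = false
[2.1] true OR false OR false = true
[2] NOT true = false
[root] false OR false = false
Overall: false → dropped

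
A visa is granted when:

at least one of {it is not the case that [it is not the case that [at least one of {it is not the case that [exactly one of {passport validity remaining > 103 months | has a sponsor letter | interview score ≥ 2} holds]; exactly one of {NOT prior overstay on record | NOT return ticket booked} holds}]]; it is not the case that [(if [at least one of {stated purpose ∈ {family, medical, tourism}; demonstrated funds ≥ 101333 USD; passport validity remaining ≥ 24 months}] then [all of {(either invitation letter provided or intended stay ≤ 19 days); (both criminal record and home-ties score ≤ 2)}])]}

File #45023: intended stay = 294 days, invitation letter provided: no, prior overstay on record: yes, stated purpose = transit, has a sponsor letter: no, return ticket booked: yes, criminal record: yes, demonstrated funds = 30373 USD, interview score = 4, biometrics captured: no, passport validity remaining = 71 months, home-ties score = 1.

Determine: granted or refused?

Granted

Atomic conditions:
  passport validity remaining > 103 months: 71 > 103 is false
  has a sponsor letter: no → false
  interview score ≥ 2: 4 ≥ 2 is true
  NOT prior overstay on record: yes → false
  NOT return ticket booked: yes → false
  stated purpose ∈ {family, medical, tourism}: transit is not in the set → false
  demonstrated funds ≥ 101333 USD: 30373 ≥ 101333 is false
  passport validity remaining ≥ 24 months: 71 ≥ 24 is true
  invitation letter provided: no → false
  intended stay ≤ 19 days: 294 ≤ 19 is false
  criminal record: yes → true
  home-ties score ≤ 2: 1 ≤ 2 is true
Combine:
[1.1.1.1.1] exactly-one(false, false, true) = true
[1.1.1.1] NOT true = false
[1.1.1.2] exactly-one(false, false) = false
[1.1.1] false OR false = false
[1.1] NOT false = true
[1] NOT true = false
[2.1.1] false OR false OR true = true
[2.1.2.1] false OR false = false
[2.1.2.2] true AND true = true
[2.1.2] false AND true = false
[2.1] true → false = false
[2] NOT false = true
[root] false OR true = true
Overall: true → granted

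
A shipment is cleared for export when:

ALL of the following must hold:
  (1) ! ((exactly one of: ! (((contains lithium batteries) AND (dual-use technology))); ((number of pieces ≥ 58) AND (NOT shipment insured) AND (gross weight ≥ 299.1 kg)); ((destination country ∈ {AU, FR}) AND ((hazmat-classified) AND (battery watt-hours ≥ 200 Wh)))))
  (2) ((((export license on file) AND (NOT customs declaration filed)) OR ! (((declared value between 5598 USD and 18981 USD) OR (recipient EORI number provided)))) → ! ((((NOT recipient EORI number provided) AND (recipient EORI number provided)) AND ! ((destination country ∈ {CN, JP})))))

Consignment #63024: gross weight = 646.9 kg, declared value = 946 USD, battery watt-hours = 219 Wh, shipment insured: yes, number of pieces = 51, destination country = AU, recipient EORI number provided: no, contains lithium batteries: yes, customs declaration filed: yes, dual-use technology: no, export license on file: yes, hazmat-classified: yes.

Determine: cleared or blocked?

Atomic conditions:
  contains lithium batteries: yes → true
  dual-use technology: no → false
  number of pieces ≥ 58: 51 ≥ 58 is false
  NOT shipment insured: yes → false
  gross weight ≥ 299.1 kg: 646.9 ≥ 299.1 is true
  destination country ∈ {AU, FR}: AU is in the set → true
  hazmat-classified: yes → true
  battery watt-hours ≥ 200 Wh: 219 ≥ 200 is true
  export license on file: yes → true
  NOT customs declaration filed: yes → false
  declared value between 5598 USD and 18981 USD: 946 in [5598, 18981] is false
  recipient EORI number provided: no → false
  NOT recipient EORI number provided: no → true
  destination country ∈ {CN, JP}: AU is not in the set → false
Combine:
[1.1.1.1] true AND false = false
[1.1.1] NOT false = true
[1.1.2] false AND false AND true = false
[1.1.3.2] true AND true = true
[1.1.3] true AND true = true
[1.1] exactly-one(true, false, true) = false
[1] NOT false = true
[2.1.1] true AND false = false
[2.1.2.1] false OR false = false
[2.1.2] NOT false = true
[2.1] false OR true = true
[2.2.1.1] true AND false = false
[2.2.1.2] NOT false = true
[2.2.1] false AND true = false
[2.2] NOT false = true
[2] true → true = true
[root] true AND true = true
Overall: true → cleared

Cleared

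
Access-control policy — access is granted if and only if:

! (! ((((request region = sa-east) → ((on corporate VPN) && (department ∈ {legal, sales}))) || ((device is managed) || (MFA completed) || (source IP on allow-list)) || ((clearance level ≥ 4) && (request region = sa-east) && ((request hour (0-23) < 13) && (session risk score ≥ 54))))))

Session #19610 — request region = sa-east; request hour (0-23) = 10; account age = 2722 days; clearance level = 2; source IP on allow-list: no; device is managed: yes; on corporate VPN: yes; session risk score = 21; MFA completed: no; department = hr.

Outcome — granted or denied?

Atomic conditions:
  request region = sa-east: sa-east == sa-east is true
  on corporate VPN: yes → true
  department ∈ {legal, sales}: hr is not in the set → false
  device is managed: yes → true
  MFA completed: no → false
  source IP on allow-list: no → false
  clearance level ≥ 4: 2 ≥ 4 is false
  request hour (0-23) < 13: 10 < 13 is true
  session risk score ≥ 54: 21 ≥ 54 is false
Combine:
[1.1.1.2] true AND false = false
[1.1.1] true → false = false
[1.1.2] true OR false OR false = true
[1.1.3.3] true AND false = false
[1.1.3] false AND true AND false = false
[1.1] false OR true OR false = true
[1] NOT true = false
[root] NOT false = true
Overall: true → granted

Granted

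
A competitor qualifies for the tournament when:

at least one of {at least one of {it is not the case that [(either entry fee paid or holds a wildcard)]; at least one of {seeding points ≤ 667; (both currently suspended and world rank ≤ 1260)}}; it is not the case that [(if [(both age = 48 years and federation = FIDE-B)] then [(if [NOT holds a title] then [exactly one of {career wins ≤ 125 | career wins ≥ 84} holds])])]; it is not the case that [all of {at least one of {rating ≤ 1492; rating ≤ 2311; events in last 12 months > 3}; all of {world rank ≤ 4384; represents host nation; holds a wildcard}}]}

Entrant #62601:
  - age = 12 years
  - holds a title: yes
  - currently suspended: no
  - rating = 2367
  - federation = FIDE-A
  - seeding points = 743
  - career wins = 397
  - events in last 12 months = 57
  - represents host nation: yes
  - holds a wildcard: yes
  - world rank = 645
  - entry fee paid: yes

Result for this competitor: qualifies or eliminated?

Eliminated

Atomic conditions:
  entry fee paid: yes → true
  holds a wildcard: yes → true
  seeding points ≤ 667: 743 ≤ 667 is false
  currently suspended: no → false
  world rank ≤ 1260: 645 ≤ 1260 is true
  age = 48 years: 12 == 48 is false
  federation = FIDE-B: FIDE-A == FIDE-B is false
  NOT holds a title: yes → false
  career wins ≤ 125: 397 ≤ 125 is false
  career wins ≥ 84: 397 ≥ 84 is true
  rating ≤ 1492: 2367 ≤ 1492 is false
  rating ≤ 2311: 2367 ≤ 2311 is false
  events in last 12 months > 3: 57 > 3 is true
  world rank ≤ 4384: 645 ≤ 4384 is true
  represents host nation: yes → true
Combine:
[1.1.1] true OR true = true
[1.1] NOT true = false
[1.2.2] false AND true = false
[1.2] false OR false = false
[1] false OR false = false
[2.1.1] false AND false = false
[2.1.2.2] exactly-one(false, true) = true
[2.1.2] false → true (antecedent false ⇒ implication holds) = true
[2.1] false → true (antecedent false ⇒ implication holds) = true
[2] NOT true = false
[3.1.1] false OR false OR true = true
[3.1.2] true AND true AND true = true
[3.1] true AND true = true
[3] NOT true = false
[root] false OR false OR false = false
Overall: false → eliminated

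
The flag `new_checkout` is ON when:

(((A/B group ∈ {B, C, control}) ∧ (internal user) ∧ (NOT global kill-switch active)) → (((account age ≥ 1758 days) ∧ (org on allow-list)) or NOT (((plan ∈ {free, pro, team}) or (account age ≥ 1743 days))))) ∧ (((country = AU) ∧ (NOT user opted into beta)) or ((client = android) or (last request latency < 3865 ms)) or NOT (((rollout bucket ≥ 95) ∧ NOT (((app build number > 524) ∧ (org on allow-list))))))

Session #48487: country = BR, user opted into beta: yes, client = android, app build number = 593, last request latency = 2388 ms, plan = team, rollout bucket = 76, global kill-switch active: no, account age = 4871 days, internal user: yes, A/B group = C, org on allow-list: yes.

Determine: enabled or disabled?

Enabled

Atomic conditions:
  A/B group ∈ {B, C, control}: C is in the set → true
  internal user: yes → true
  NOT global kill-switch active: no → true
  account age ≥ 1758 days: 4871 ≥ 1758 is true
  org on allow-list: yes → true
  plan ∈ {free, pro, team}: team is in the set → true
  account age ≥ 1743 days: 4871 ≥ 1743 is true
  country = AU: BR == AU is false
  NOT user opted into beta: yes → false
  client = android: android == android is true
  last request latency < 3865 ms: 2388 < 3865 is true
  rollout bucket ≥ 95: 76 ≥ 95 is false
  app build number > 524: 593 > 524 is true
Combine:
[1.1] true AND true AND true = true
[1.2.1] true AND true = true
[1.2.2.1] true OR true = true
[1.2.2] NOT true = false
[1.2] true OR false = true
[1] true → true = true
[2.1] false AND false = false
[2.2] true OR true = true
[2.3.1.2.1] true AND true = true
[2.3.1.2] NOT true = false
[2.3.1] false AND false = false
[2.3] NOT false = true
[2] false OR true OR true = true
[root] true AND true = true
Overall: true → enabled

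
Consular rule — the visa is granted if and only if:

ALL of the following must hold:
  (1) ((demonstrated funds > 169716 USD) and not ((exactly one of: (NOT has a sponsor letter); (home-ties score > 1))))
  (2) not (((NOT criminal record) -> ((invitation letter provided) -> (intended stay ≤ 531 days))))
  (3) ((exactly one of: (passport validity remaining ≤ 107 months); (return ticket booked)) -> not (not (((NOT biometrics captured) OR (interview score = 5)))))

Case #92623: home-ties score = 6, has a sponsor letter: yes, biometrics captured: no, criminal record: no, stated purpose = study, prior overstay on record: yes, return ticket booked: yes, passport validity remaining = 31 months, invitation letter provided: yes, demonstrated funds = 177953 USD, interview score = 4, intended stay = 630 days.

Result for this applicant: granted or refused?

Atomic conditions:
  demonstrated funds > 169716 USD: 177953 > 169716 is true
  NOT has a sponsor letter: yes → false
  home-ties score > 1: 6 > 1 is true
  NOT criminal record: no → true
  invitation letter provided: yes → true
  intended stay ≤ 531 days: 630 ≤ 531 is false
  passport validity remaining ≤ 107 months: 31 ≤ 107 is true
  return ticket booked: yes → true
  NOT biometrics captured: no → true
  interview score = 5: 4 == 5 is false
Combine:
[1.2.1] exactly-one(false, true) = true
[1.2] NOT true = false
[1] true AND false = false
[2.1.2] true → false = false
[2.1] true → false = false
[2] NOT false = true
[3.1] exactly-one(true, true) = false
[3.2.1.1] true OR false = true
[3.2.1] NOT true = false
[3.2] NOT false = true
[3] false → true (antecedent false ⇒ implication holds) = true
[root] false AND true AND true = false
Overall: false → refused

Refused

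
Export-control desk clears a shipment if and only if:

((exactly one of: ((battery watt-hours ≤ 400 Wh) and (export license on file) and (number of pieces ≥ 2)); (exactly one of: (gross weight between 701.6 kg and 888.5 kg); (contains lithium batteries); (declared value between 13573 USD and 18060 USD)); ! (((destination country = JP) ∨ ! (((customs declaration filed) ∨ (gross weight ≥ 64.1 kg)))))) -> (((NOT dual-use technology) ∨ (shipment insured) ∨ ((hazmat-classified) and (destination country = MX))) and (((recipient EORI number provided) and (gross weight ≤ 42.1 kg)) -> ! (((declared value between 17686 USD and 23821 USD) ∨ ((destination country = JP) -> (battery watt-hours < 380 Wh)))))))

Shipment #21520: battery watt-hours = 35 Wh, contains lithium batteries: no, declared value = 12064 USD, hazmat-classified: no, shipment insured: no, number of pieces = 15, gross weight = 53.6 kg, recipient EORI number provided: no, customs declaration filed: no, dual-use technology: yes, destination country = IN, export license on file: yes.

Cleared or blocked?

Blocked

Atomic conditions:
  battery watt-hours ≤ 400 Wh: 35 ≤ 400 is true
  export license on file: yes → true
  number of pieces ≥ 2: 15 ≥ 2 is true
  gross weight between 701.6 kg and 888.5 kg: 53.6 in [701.6, 888.5] is false
  contains lithium batteries: no → false
  declared value between 13573 USD and 18060 USD: 12064 in [13573, 18060] is false
  destination country = JP: IN == JP is false
  customs declaration filed: no → false
  gross weight ≥ 64.1 kg: 53.6 ≥ 64.1 is false
  NOT dual-use technology: yes → false
  shipment insured: no → false
  hazmat-classified: no → false
  destination country = MX: IN == MX is false
  recipient EORI number provided: no → false
  gross weight ≤ 42.1 kg: 53.6 ≤ 42.1 is false
  declared value between 17686 USD and 23821 USD: 12064 in [17686, 23821] is false
  battery watt-hours < 380 Wh: 35 < 380 is true
Combine:
[1.1] true AND true AND true = true
[1.2] exactly-one(false, false, false) = false
[1.3.1.2.1] false OR false = false
[1.3.1.2] NOT false = true
[1.3.1] false OR true = true
[1.3] NOT true = false
[1] exactly-one(true, false, false) = true
[2.1.3] false AND false = false
[2.1] false OR false OR false = false
[2.2.1] false AND false = false
[2.2.2.1.2] false → true (antecedent false ⇒ implication holds) = true
[2.2.2.1] false OR true = true
[2.2.2] NOT true = false
[2.2] false → false (antecedent false ⇒ implication holds) = true
[2] false AND true = false
[root] true → false = false
Overall: false → blocked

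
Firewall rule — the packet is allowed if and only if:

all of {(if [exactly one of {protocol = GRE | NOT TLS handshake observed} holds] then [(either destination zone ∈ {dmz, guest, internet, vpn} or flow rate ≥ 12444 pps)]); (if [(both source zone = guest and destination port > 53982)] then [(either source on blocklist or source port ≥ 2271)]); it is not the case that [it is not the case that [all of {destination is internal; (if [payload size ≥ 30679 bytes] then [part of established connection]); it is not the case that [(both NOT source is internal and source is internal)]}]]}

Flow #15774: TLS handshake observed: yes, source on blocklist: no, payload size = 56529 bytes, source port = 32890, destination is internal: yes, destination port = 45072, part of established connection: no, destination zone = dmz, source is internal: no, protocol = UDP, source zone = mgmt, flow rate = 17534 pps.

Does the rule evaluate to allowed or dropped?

Atomic conditions:
  protocol = GRE: UDP == GRE is false
  NOT TLS handshake observed: yes → false
  destination zone ∈ {dmz, guest, internet, vpn}: dmz is in the set → true
  flow rate ≥ 12444 pps: 17534 ≥ 12444 is true
  source zone = guest: mgmt == guest is false
  destination port > 53982: 45072 > 53982 is false
  source on blocklist: no → false
  source port ≥ 2271: 32890 ≥ 2271 is true
  destination is internal: yes → true
  payload size ≥ 30679 bytes: 56529 ≥ 30679 is true
  part of established connection: no → false
  NOT source is internal: no → true
  source is internal: no → false
Combine:
[1.1] exactly-one(false, false) = false
[1.2] true OR true = true
[1] false → true (antecedent false ⇒ implication holds) = true
[2.1] false AND false = false
[2.2] false OR true = true
[2] false → true (antecedent false ⇒ implication holds) = true
[3.1.1.2] true → false = false
[3.1.1.3.1] true AND false = false
[3.1.1.3] NOT false = true
[3.1.1] true AND false AND true = false
[3.1] NOT false = true
[3] NOT true = false
[root] true AND true AND false = false
Overall: false → dropped

Dropped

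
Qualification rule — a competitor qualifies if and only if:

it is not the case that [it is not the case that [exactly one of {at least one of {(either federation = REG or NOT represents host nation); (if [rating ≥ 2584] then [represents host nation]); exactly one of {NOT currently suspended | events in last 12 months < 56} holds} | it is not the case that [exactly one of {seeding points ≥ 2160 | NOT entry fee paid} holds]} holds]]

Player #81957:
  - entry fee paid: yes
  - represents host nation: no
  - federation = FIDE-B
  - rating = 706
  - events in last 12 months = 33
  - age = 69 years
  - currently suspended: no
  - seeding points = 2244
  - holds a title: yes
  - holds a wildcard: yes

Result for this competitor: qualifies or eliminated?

Qualifies

Atomic conditions:
  federation = REG: FIDE-B == REG is false
  NOT represents host nation: no → true
  rating ≥ 2584: 706 ≥ 2584 is false
  represents host nation: no → false
  NOT currently suspended: no → true
  events in last 12 months < 56: 33 < 56 is true
  seeding points ≥ 2160: 2244 ≥ 2160 is true
  NOT entry fee paid: yes → false
Combine:
[1.1.1.1] false OR true = true
[1.1.1.2] false → false (antecedent false ⇒ implication holds) = true
[1.1.1.3] exactly-one(true, true) = false
[1.1.1] true OR true OR false = true
[1.1.2.1] exactly-one(true, false) = true
[1.1.2] NOT true = false
[1.1] exactly-one(true, false) = true
[1] NOT true = false
[root] NOT false = true
Overall: true → qualifies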